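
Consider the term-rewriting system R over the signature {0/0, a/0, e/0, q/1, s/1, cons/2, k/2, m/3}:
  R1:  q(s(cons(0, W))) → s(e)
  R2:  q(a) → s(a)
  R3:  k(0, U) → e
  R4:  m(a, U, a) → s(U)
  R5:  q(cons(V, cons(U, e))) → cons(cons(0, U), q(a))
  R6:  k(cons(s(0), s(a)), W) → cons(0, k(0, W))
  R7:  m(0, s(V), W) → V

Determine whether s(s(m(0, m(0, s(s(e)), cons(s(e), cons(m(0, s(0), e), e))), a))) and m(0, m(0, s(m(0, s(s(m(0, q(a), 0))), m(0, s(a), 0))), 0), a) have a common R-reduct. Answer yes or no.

no — NF(t₁) = s(s(e)), NF(t₂) = a

Reduce t₁ = s(s(m(0, m(0, s(s(e)), cons(s(e), cons(m(0, s(0), e), e))), a))):
1. s(s(m(0, m(0, s(s(e)), cons(s(e), cons(m(0, s(0), e), e))), a)))  →  s(s(m(0, s(e), a)))   [R7 at 1.1.2]
2. s(s(m(0, s(e), a)))  →  s(s(e))   [R7 at 1.1]

Reduce t₂ = m(0, m(0, s(m(0, s(s(m(0, q(a), 0))), m(0, s(a), 0))), 0), a):
1. m(0, m(0, s(m(0, s(s(m(0, q(a), 0))), m(0, s(a), 0))), 0), a)  →  m(0, m(0, s(s(m(0, q(a), 0))), m(0, s(a), 0)), a)   [R7 at 2]
2. m(0, m(0, s(s(m(0, q(a), 0))), m(0, s(a), 0)), a)  →  m(0, s(m(0, q(a), 0)), a)   [R7 at 2]
3. m(0, s(m(0, q(a), 0)), a)  →  m(0, q(a), 0)   [R7 at ε]
4. m(0, q(a), 0)  →  m(0, s(a), 0)   [R2 at 2]
5. m(0, s(a), 0)  →  a   [R7 at ε]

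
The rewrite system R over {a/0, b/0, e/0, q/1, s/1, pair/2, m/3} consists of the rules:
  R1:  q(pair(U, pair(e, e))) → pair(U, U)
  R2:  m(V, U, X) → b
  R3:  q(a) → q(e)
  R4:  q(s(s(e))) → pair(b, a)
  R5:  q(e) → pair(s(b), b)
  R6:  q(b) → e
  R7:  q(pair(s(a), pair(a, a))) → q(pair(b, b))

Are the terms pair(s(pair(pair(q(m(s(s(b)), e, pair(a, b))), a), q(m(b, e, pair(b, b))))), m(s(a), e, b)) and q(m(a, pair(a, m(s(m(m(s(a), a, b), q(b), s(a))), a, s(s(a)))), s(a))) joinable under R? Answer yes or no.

no — NF(t₁) = pair(s(pair(pair(e, a), e)), b), NF(t₂) = e

Reduce t₁ = pair(s(pair(pair(q(m(s(s(b)), e, pair(a, b))), a), q(m(b, e, pair(b, b))))), m(s(a), e, b)):
1. pair(s(pair(pair(q(m(s(s(b)), e, pair(a, b))), a), q(m(b, e, pair(b, b))))), m(s(a), e, b))  →  pair(s(pair(pair(q(b), a), q(m(b, e, pair(b, b))))), m(s(a), e, b))   [R2 at 1.1.1.1.1]
2. pair(s(pair(pair(q(b), a), q(m(b, e, pair(b, b))))), m(s(a), e, b))  →  pair(s(pair(pair(e, a), q(m(b, e, pair(b, b))))), m(s(a), e, b))   [R6 at 1.1.1.1]
3. pair(s(pair(pair(e, a), q(m(b, e, pair(b, b))))), m(s(a), e, b))  →  pair(s(pair(pair(e, a), q(b))), m(s(a), e, b))   [R2 at 1.1.2.1]
4. pair(s(pair(pair(e, a), q(b))), m(s(a), e, b))  →  pair(s(pair(pair(e, a), e)), m(s(a), e, b))   [R6 at 1.1.2]
5. pair(s(pair(pair(e, a), e)), m(s(a), e, b))  →  pair(s(pair(pair(e, a), e)), b)   [R2 at 2]

Reduce t₂ = q(m(a, pair(a, m(s(m(m(s(a), a, b), q(b), s(a))), a, s(s(a)))), s(a))):
1. q(m(a, pair(a, m(s(m(m(s(a), a, b), q(b), s(a))), a, s(s(a)))), s(a)))  →  q(b)   [R2 at 1]
2. q(b)  →  e   [R6 at ε]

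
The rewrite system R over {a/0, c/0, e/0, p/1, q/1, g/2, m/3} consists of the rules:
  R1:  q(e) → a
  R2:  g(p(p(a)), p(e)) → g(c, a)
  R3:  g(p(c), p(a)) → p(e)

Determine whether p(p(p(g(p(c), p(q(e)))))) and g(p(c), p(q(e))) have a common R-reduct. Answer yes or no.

Reduce t₁ = p(p(p(g(p(c), p(q(e)))))):
1. p(p(p(g(p(c), p(q(e))))))  →  p(p(p(g(p(c), p(a)))))   [R1 at 1.1.1.2.1]
2. p(p(p(g(p(c), p(a)))))  →  p(p(p(p(e))))   [R3 at 1.1.1]

Reduce t₂ = g(p(c), p(q(e))):
1. g(p(c), p(q(e)))  →  g(p(c), p(a))   [R1 at 2.1]
2. g(p(c), p(a))  →  p(e)   [R3 at ε]

no — NF(t₁) = p(p(p(p(e)))), NF(t₂) = p(e)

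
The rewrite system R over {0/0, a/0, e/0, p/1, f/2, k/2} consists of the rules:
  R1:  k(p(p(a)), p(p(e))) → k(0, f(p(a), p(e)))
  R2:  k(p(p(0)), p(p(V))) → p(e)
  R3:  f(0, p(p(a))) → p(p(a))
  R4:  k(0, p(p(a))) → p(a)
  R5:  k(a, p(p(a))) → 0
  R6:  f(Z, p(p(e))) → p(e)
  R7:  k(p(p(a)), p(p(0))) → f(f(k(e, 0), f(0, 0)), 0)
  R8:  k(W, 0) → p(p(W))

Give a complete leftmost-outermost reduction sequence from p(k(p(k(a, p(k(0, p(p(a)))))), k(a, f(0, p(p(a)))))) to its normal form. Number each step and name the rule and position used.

p(p(p(p(0))))

1. p(k(p(k(a, p(k(0, p(p(a)))))), k(a, f(0, p(p(a))))))  →  p(k(p(k(a, p(p(a)))), k(a, f(0, p(p(a))))))   [R4 at 1.1.1.2.1]
2. p(k(p(k(a, p(p(a)))), k(a, f(0, p(p(a))))))  →  p(k(p(0), k(a, f(0, p(p(a))))))   [R5 at 1.1.1]
3. p(k(p(0), k(a, f(0, p(p(a))))))  →  p(k(p(0), k(a, p(p(a)))))   [R3 at 1.2.2]
4. p(k(p(0), k(a, p(p(a)))))  →  p(k(p(0), 0))   [R5 at 1.2]
5. p(k(p(0), 0))  →  p(p(p(p(0))))   [R8 at 1]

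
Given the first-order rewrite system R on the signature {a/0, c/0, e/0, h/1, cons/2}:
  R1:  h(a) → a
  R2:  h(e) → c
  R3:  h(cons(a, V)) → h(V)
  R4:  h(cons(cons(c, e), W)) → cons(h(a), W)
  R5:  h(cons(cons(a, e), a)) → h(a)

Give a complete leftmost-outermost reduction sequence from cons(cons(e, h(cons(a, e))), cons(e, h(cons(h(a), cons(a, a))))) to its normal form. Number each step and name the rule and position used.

1. cons(cons(e, h(cons(a, e))), cons(e, h(cons(h(a), cons(a, a)))))  →  cons(cons(e, h(e)), cons(e, h(cons(h(a), cons(a, a)))))   [R3 at 1.2]
2. cons(cons(e, h(e)), cons(e, h(cons(h(a), cons(a, a)))))  →  cons(cons(e, c), cons(e, h(cons(h(a), cons(a, a)))))   [R2 at 1.2]
3. cons(cons(e, c), cons(e, h(cons(h(a), cons(a, a)))))  →  cons(cons(e, c), cons(e, h(cons(a, cons(a, a)))))   [R1 at 2.2.1.1]
4. cons(cons(e, c), cons(e, h(cons(a, cons(a, a)))))  →  cons(cons(e, c), cons(e, h(cons(a, a))))   [R3 at 2.2]
5. cons(cons(e, c), cons(e, h(cons(a, a))))  →  cons(cons(e, c), cons(e, h(a)))   [R3 at 2.2]
6. cons(cons(e, c), cons(e, h(a)))  →  cons(cons(e, c), cons(e, a))   [R1 at 2.2]

cons(cons(e, c), cons(e, a))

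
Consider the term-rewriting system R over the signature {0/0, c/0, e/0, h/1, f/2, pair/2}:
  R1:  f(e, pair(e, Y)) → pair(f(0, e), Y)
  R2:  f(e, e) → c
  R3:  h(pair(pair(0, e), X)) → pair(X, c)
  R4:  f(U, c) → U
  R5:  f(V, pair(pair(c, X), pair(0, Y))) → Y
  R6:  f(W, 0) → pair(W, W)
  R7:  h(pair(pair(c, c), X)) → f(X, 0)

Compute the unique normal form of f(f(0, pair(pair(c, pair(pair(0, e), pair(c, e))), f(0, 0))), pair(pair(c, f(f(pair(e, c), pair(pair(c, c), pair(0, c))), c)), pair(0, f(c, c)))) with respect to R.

1. f(f(0, pair(pair(c, pair(pair(0, e), pair(c, e))), f(0, 0))), pair(pair(c, f(f(pair(e, c), pair(pair(c, c), pair(0, c))), c)), pair(0, f(c, c))))  →  f(c, c)   [R5 at ε]
2. f(c, c)  →  c   [R4 at ε]

c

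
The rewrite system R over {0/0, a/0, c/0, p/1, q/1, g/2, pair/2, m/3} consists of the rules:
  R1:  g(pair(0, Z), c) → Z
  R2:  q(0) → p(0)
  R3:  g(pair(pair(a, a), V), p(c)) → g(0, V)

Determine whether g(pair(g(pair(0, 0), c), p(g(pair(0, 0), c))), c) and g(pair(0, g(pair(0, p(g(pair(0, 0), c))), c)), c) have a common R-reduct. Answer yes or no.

Reduce t₁ = g(pair(g(pair(0, 0), c), p(g(pair(0, 0), c))), c):
1. g(pair(g(pair(0, 0), c), p(g(pair(0, 0), c))), c)  →  g(pair(0, p(g(pair(0, 0), c))), c)   [R1 at 1.1]
2. g(pair(0, p(g(pair(0, 0), c))), c)  →  p(g(pair(0, 0), c))   [R1 at ε]
3. p(g(pair(0, 0), c))  →  p(0)   [R1 at 1]

Reduce t₂ = g(pair(0, g(pair(0, p(g(pair(0, 0), c))), c)), c):
1. g(pair(0, g(pair(0, p(g(pair(0, 0), c))), c)), c)  →  g(pair(0, p(g(pair(0, 0), c))), c)   [R1 at ε]
2. g(pair(0, p(g(pair(0, 0), c))), c)  →  p(g(pair(0, 0), c))   [R1 at ε]
3. p(g(pair(0, 0), c))  →  p(0)   [R1 at 1]

yes — NF(t₁) = p(0), NF(t₂) = p(0)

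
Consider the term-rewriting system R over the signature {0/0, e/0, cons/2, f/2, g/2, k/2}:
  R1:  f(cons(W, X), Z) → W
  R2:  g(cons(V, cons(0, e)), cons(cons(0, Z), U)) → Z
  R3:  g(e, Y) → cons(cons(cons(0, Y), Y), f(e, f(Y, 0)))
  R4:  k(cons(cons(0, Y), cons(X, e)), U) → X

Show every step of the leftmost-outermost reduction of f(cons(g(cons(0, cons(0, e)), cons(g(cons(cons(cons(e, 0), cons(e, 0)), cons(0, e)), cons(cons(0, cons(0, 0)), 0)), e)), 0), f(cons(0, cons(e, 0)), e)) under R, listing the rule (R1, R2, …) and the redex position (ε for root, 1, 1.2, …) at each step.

0

1. f(cons(g(cons(0, cons(0, e)), cons(g(cons(cons(cons(e, 0), cons(e, 0)), cons(0, e)), cons(cons(0, cons(0, 0)), 0)), e)), 0), f(cons(0, cons(e, 0)), e))  →  g(cons(0, cons(0, e)), cons(g(cons(cons(cons(e, 0), cons(e, 0)), cons(0, e)), cons(cons(0, cons(0, 0)), 0)), e))   [R1 at ε]
2. g(cons(0, cons(0, e)), cons(g(cons(cons(cons(e, 0), cons(e, 0)), cons(0, e)), cons(cons(0, cons(0, 0)), 0)), e))  →  g(cons(0, cons(0, e)), cons(cons(0, 0), e))   [R2 at 2.1]
3. g(cons(0, cons(0, e)), cons(cons(0, 0), e))  →  0   [R2 at ε]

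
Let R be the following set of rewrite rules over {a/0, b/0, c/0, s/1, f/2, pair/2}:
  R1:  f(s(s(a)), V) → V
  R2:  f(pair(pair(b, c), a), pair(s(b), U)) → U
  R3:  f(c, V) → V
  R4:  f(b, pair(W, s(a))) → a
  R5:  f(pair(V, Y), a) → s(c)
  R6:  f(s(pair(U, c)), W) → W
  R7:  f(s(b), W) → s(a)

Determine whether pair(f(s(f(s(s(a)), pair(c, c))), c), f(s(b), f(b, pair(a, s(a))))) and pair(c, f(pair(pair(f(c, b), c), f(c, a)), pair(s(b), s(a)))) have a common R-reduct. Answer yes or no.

Reduce t₁ = pair(f(s(f(s(s(a)), pair(c, c))), c), f(s(b), f(b, pair(a, s(a))))):
1. pair(f(s(f(s(s(a)), pair(c, c))), c), f(s(b), f(b, pair(a, s(a)))))  →  pair(f(s(pair(c, c)), c), f(s(b), f(b, pair(a, s(a)))))   [R1 at 1.1.1]
2. pair(f(s(pair(c, c)), c), f(s(b), f(b, pair(a, s(a)))))  →  pair(c, f(s(b), f(b, pair(a, s(a)))))   [R6 at 1]
3. pair(c, f(s(b), f(b, pair(a, s(a)))))  →  pair(c, s(a))   [R7 at 2]

Reduce t₂ = pair(c, f(pair(pair(f(c, b), c), f(c, a)), pair(s(b), s(a)))):
1. pair(c, f(pair(pair(f(c, b), c), f(c, a)), pair(s(b), s(a))))  →  pair(c, f(pair(pair(b, c), f(c, a)), pair(s(b), s(a))))   [R3 at 2.1.1.1]
2. pair(c, f(pair(pair(b, c), f(c, a)), pair(s(b), s(a))))  →  pair(c, f(pair(pair(b, c), a), pair(s(b), s(a))))   [R3 at 2.1.2]
3. pair(c, f(pair(pair(b, c), a), pair(s(b), s(a))))  →  pair(c, s(a))   [R2 at 2]

yes — NF(t₁) = pair(c, s(a)), NF(t₂) = pair(c, s(a))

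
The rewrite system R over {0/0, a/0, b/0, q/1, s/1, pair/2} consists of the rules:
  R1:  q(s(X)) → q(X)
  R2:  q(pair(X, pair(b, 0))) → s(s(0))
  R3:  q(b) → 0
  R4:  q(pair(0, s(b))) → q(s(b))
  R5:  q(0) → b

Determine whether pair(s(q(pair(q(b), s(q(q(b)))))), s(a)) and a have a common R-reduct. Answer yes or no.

no — NF(t₁) = pair(s(0), s(a)), NF(t₂) = a

Reduce t₁ = pair(s(q(pair(q(b), s(q(q(b)))))), s(a)):
1. pair(s(q(pair(q(b), s(q(q(b)))))), s(a))  →  pair(s(q(pair(0, s(q(q(b)))))), s(a))   [R3 at 1.1.1.1]
2. pair(s(q(pair(0, s(q(q(b)))))), s(a))  →  pair(s(q(pair(0, s(q(0))))), s(a))   [R3 at 1.1.1.2.1.1]
3. pair(s(q(pair(0, s(q(0))))), s(a))  →  pair(s(q(pair(0, s(b)))), s(a))   [R5 at 1.1.1.2.1]
4. pair(s(q(pair(0, s(b)))), s(a))  →  pair(s(q(s(b))), s(a))   [R4 at 1.1]
5. pair(s(q(s(b))), s(a))  →  pair(s(q(b)), s(a))   [R1 at 1.1]
6. pair(s(q(b)), s(a))  →  pair(s(0), s(a))   [R3 at 1.1]

Reduce t₂ = a:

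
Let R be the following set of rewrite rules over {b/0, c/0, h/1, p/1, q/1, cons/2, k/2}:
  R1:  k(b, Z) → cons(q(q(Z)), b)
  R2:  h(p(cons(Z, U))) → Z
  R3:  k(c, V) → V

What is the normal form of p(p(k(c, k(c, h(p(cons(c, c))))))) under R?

1. p(p(k(c, k(c, h(p(cons(c, c)))))))  →  p(p(k(c, h(p(cons(c, c))))))   [R3 at 1.1]
2. p(p(k(c, h(p(cons(c, c))))))  →  p(p(h(p(cons(c, c)))))   [R3 at 1.1]
3. p(p(h(p(cons(c, c)))))  →  p(p(c))   [R2 at 1.1]

p(p(c))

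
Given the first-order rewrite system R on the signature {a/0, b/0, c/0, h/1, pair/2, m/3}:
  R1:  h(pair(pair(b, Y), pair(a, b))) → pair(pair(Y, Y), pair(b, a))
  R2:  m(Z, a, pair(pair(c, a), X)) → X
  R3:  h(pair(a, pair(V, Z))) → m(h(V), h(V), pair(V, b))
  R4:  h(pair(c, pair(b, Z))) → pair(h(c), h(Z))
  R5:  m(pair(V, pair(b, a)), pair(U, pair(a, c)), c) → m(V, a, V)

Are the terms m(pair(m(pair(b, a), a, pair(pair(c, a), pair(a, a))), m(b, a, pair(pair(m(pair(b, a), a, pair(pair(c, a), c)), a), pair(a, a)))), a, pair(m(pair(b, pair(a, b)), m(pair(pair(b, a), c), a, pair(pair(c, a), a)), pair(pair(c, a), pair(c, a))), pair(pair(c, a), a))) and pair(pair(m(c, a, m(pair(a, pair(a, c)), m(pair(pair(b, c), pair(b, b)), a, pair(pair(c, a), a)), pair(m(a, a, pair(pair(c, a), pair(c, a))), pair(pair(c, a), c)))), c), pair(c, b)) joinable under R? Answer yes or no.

Reduce t₁ = m(pair(m(pair(b, a), a, pair(pair(c, a), pair(a, a))), m(b, a, pair(pair(m(pair(b, a), a, pair(pair(c, a), c)), a), pair(a, a)))), a, pair(m(pair(b, pair(a, b)), m(pair(pair(b, a), c), a, pair(pair(c, a), a)), pair(pair(c, a), pair(c, a))), pair(pair(c, a), a))):
1. m(pair(m(pair(b, a), a, pair(pair(c, a), pair(a, a))), m(b, a, pair(pair(m(pair(b, a), a, pair(pair(c, a), c)), a), pair(a, a)))), a, pair(m(pair(b, pair(a, b)), m(pair(pair(b, a), c), a, pair(pair(c, a), a)), pair(pair(c, a), pair(c, a))), pair(pair(c, a), a)))  →  m(pair(pair(a, a), m(b, a, pair(pair(m(pair(b, a), a, pair(pair(c, a), c)), a), pair(a, a)))), a, pair(m(pair(b, pair(a, b)), m(pair(pair(b, a), c), a, pair(pair(c, a), a)), pair(pair(c, a), pair(c, a))), pair(pair(c, a), a)))   [R2 at 1.1]
2. m(pair(pair(a, a), m(b, a, pair(pair(m(pair(b, a), a, pair(pair(c, a), c)), a), pair(a, a)))), a, pair(m(pair(b, pair(a, b)), m(pair(pair(b, a), c), a, pair(pair(c, a), a)), pair(pair(c, a), pair(c, a))), pair(pair(c, a), a)))  →  m(pair(pair(a, a), m(b, a, pair(pair(c, a), pair(a, a)))), a, pair(m(pair(b, pair(a, b)), m(pair(pair(b, a), c), a, pair(pair(c, a), a)), pair(pair(c, a), pair(c, a))), pair(pair(c, a), a)))   [R2 at 1.2.3.1.1]
3. m(pair(pair(a, a), m(b, a, pair(pair(c, a), pair(a, a)))), a, pair(m(pair(b, pair(a, b)), m(pair(pair(b, a), c), a, pair(pair(c, a), a)), pair(pair(c, a), pair(c, a))), pair(pair(c, a), a)))  →  m(pair(pair(a, a), pair(a, a)), a, pair(m(pair(b, pair(a, b)), m(pair(pair(b, a), c), a, pair(pair(c, a), a)), pair(pair(c, a), pair(c, a))), pair(pair(c, a), a)))   [R2 at 1.2]
4. m(pair(pair(a, a), pair(a, a)), a, pair(m(pair(b, pair(a, b)), m(pair(pair(b, a), c), a, pair(pair(c, a), a)), pair(pair(c, a), pair(c, a))), pair(pair(c, a), a)))  →  m(pair(pair(a, a), pair(a, a)), a, pair(m(pair(b, pair(a, b)), a, pair(pair(c, a), pair(c, a))), pair(pair(c, a), a)))   [R2 at 3.1.2]
5. m(pair(pair(a, a), pair(a, a)), a, pair(m(pair(b, pair(a, b)), a, pair(pair(c, a), pair(c, a))), pair(pair(c, a), a)))  →  m(pair(pair(a, a), pair(a, a)), a, pair(pair(c, a), pair(pair(c, a), a)))   [R2 at 3.1]
6. m(pair(pair(a, a), pair(a, a)), a, pair(pair(c, a), pair(pair(c, a), a)))  →  pair(pair(c, a), a)   [R2 at ε]

Reduce t₂ = pair(pair(m(c, a, m(pair(a, pair(a, c)), m(pair(pair(b, c), pair(b, b)), a, pair(pair(c, a), a)), pair(m(a, a, pair(pair(c, a), pair(c, a))), pair(pair(c, a), c)))), c), pair(c, b)):
1. pair(pair(m(c, a, m(pair(a, pair(a, c)), m(pair(pair(b, c), pair(b, b)), a, pair(pair(c, a), a)), pair(m(a, a, pair(pair(c, a), pair(c, a))), pair(pair(c, a), c)))), c), pair(c, b))  →  pair(pair(m(c, a, m(pair(a, pair(a, c)), a, pair(m(a, a, pair(pair(c, a), pair(c, a))), pair(pair(c, a), c)))), c), pair(c, b))   [R2 at 1.1.3.2]
2. pair(pair(m(c, a, m(pair(a, pair(a, c)), a, pair(m(a, a, pair(pair(c, a), pair(c, a))), pair(pair(c, a), c)))), c), pair(c, b))  →  pair(pair(m(c, a, m(pair(a, pair(a, c)), a, pair(pair(c, a), pair(pair(c, a), c)))), c), pair(c, b))   [R2 at 1.1.3.3.1]
3. pair(pair(m(c, a, m(pair(a, pair(a, c)), a, pair(pair(c, a), pair(pair(c, a), c)))), c), pair(c, b))  →  pair(pair(m(c, a, pair(pair(c, a), c)), c), pair(c, b))   [R2 at 1.1.3]
4. pair(pair(m(c, a, pair(pair(c, a), c)), c), pair(c, b))  →  pair(pair(c, c), pair(c, b))   [R2 at 1.1]

no — NF(t₁) = pair(pair(c, a), a), NF(t₂) = pair(pair(c, c), pair(c, b))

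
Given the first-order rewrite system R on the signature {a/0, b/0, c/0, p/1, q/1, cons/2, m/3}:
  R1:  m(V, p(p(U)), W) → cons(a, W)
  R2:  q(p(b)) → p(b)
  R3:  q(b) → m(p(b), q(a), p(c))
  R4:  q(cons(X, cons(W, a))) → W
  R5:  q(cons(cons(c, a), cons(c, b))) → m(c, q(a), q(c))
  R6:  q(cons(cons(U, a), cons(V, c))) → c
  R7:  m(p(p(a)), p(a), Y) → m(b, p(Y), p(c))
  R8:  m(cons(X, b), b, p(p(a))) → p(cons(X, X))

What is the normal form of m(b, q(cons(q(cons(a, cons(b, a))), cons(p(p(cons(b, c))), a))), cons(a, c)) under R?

cons(a, cons(a, c))

1. m(b, q(cons(q(cons(a, cons(b, a))), cons(p(p(cons(b, c))), a))), cons(a, c))  →  m(b, p(p(cons(b, c))), cons(a, c))   [R4 at 2]
2. m(b, p(p(cons(b, c))), cons(a, c))  →  cons(a, cons(a, c))   [R1 at ε]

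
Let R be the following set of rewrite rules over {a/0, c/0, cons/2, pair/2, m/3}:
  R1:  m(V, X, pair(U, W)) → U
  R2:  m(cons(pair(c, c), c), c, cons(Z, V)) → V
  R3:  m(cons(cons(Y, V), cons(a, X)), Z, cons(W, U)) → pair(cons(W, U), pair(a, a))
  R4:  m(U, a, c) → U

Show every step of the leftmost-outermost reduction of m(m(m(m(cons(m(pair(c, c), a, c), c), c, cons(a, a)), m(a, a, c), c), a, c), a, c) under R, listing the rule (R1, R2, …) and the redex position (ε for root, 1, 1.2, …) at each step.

1. m(m(m(m(cons(m(pair(c, c), a, c), c), c, cons(a, a)), m(a, a, c), c), a, c), a, c)  →  m(m(m(cons(m(pair(c, c), a, c), c), c, cons(a, a)), m(a, a, c), c), a, c)   [R4 at ε]
2. m(m(m(cons(m(pair(c, c), a, c), c), c, cons(a, a)), m(a, a, c), c), a, c)  →  m(m(cons(m(pair(c, c), a, c), c), c, cons(a, a)), m(a, a, c), c)   [R4 at ε]
3. m(m(cons(m(pair(c, c), a, c), c), c, cons(a, a)), m(a, a, c), c)  →  m(m(cons(pair(c, c), c), c, cons(a, a)), m(a, a, c), c)   [R4 at 1.1.1]
4. m(m(cons(pair(c, c), c), c, cons(a, a)), m(a, a, c), c)  →  m(a, m(a, a, c), c)   [R2 at 1]
5. m(a, m(a, a, c), c)  →  m(a, a, c)   [R4 at 2]
6. m(a, a, c)  →  a   [R4 at ε]

a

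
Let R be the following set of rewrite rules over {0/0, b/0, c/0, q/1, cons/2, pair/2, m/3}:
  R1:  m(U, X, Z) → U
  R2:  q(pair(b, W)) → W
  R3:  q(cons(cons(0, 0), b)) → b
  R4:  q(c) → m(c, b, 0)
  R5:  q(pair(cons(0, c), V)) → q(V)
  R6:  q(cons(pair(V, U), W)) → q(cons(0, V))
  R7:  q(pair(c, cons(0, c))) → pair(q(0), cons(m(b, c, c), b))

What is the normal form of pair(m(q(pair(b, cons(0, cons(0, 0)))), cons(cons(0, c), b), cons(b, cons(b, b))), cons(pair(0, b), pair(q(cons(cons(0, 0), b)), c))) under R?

pair(cons(0, cons(0, 0)), cons(pair(0, b), pair(b, c)))

1. pair(m(q(pair(b, cons(0, cons(0, 0)))), cons(cons(0, c), b), cons(b, cons(b, b))), cons(pair(0, b), pair(q(cons(cons(0, 0), b)), c)))  →  pair(q(pair(b, cons(0, cons(0, 0)))), cons(pair(0, b), pair(q(cons(cons(0, 0), b)), c)))   [R1 at 1]
2. pair(q(pair(b, cons(0, cons(0, 0)))), cons(pair(0, b), pair(q(cons(cons(0, 0), b)), c)))  →  pair(cons(0, cons(0, 0)), cons(pair(0, b), pair(q(cons(cons(0, 0), b)), c)))   [R2 at 1]
3. pair(cons(0, cons(0, 0)), cons(pair(0, b), pair(q(cons(cons(0, 0), b)), c)))  →  pair(cons(0, cons(0, 0)), cons(pair(0, b), pair(b, c)))   [R3 at 2.2.1]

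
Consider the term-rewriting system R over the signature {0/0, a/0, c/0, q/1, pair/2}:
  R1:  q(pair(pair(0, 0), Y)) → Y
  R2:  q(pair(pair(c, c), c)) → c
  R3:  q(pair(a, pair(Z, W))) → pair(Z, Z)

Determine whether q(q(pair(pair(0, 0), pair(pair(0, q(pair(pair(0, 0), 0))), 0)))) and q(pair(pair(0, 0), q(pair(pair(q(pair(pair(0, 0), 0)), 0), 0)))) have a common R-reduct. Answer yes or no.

Reduce t₁ = q(q(pair(pair(0, 0), pair(pair(0, q(pair(pair(0, 0), 0))), 0)))):
1. q(q(pair(pair(0, 0), pair(pair(0, q(pair(pair(0, 0), 0))), 0))))  →  q(pair(pair(0, q(pair(pair(0, 0), 0))), 0))   [R1 at 1]
2. q(pair(pair(0, q(pair(pair(0, 0), 0))), 0))  →  q(pair(pair(0, 0), 0))   [R1 at 1.1.2]
3. q(pair(pair(0, 0), 0))  →  0   [R1 at ε]

Reduce t₂ = q(pair(pair(0, 0), q(pair(pair(q(pair(pair(0, 0), 0)), 0), 0)))):
1. q(pair(pair(0, 0), q(pair(pair(q(pair(pair(0, 0), 0)), 0), 0))))  →  q(pair(pair(q(pair(pair(0, 0), 0)), 0), 0))   [R1 at ε]
2. q(pair(pair(q(pair(pair(0, 0), 0)), 0), 0))  →  q(pair(pair(0, 0), 0))   [R1 at 1.1.1]
3. q(pair(pair(0, 0), 0))  →  0   [R1 at ε]

yes — NF(t₁) = 0, NF(t₂) = 0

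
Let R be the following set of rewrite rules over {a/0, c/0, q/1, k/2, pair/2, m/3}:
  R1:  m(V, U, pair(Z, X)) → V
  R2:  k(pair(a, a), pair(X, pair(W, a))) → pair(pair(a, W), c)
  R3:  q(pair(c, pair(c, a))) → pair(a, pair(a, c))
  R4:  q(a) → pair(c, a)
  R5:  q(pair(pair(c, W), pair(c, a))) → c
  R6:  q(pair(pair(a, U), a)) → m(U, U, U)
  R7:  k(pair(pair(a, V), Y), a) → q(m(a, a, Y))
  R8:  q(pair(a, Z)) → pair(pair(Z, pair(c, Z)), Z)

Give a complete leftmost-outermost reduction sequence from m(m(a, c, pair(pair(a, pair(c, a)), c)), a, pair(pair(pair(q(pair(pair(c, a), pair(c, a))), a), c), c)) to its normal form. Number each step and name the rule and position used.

1. m(m(a, c, pair(pair(a, pair(c, a)), c)), a, pair(pair(pair(q(pair(pair(c, a), pair(c, a))), a), c), c))  →  m(a, c, pair(pair(a, pair(c, a)), c))   [R1 at ε]
2. m(a, c, pair(pair(a, pair(c, a)), c))  →  a   [R1 at ε]

a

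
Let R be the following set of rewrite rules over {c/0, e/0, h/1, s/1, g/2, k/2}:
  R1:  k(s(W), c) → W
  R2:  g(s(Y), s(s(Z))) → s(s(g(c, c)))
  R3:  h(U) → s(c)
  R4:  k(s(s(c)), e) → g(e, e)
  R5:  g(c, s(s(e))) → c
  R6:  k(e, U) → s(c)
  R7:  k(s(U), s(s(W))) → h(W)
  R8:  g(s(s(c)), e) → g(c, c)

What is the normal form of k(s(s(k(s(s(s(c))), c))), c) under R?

s(s(s(c)))

1. k(s(s(k(s(s(s(c))), c))), c)  →  s(k(s(s(s(c))), c))   [R1 at ε]
2. s(k(s(s(s(c))), c))  →  s(s(s(c)))   [R1 at 1]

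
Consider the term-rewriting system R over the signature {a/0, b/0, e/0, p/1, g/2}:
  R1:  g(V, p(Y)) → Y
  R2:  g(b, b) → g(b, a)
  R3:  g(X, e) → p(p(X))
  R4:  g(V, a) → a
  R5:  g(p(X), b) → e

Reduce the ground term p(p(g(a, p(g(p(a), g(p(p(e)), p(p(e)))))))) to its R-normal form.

p(p(e))

1. p(p(g(a, p(g(p(a), g(p(p(e)), p(p(e))))))))  →  p(p(g(p(a), g(p(p(e)), p(p(e))))))   [R1 at 1.1]
2. p(p(g(p(a), g(p(p(e)), p(p(e))))))  →  p(p(g(p(a), p(e))))   [R1 at 1.1.2]
3. p(p(g(p(a), p(e))))  →  p(p(e))   [R1 at 1.1]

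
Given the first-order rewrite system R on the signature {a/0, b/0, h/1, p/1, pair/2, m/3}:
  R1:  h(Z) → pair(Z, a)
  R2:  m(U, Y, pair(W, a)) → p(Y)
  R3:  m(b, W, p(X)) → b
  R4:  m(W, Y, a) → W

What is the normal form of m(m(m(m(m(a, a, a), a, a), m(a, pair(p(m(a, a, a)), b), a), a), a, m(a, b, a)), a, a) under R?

1. m(m(m(m(m(a, a, a), a, a), m(a, pair(p(m(a, a, a)), b), a), a), a, m(a, b, a)), a, a)  →  m(m(m(m(a, a, a), a, a), m(a, pair(p(m(a, a, a)), b), a), a), a, m(a, b, a))   [R4 at ε]
2. m(m(m(m(a, a, a), a, a), m(a, pair(p(m(a, a, a)), b), a), a), a, m(a, b, a))  →  m(m(m(a, a, a), a, a), a, m(a, b, a))   [R4 at 1]
3. m(m(m(a, a, a), a, a), a, m(a, b, a))  →  m(m(a, a, a), a, m(a, b, a))   [R4 at 1]
4. m(m(a, a, a), a, m(a, b, a))  →  m(a, a, m(a, b, a))   [R4 at 1]
5. m(a, a, m(a, b, a))  →  m(a, a, a)   [R4 at 3]
6. m(a, a, a)  →  a   [R4 at ε]

a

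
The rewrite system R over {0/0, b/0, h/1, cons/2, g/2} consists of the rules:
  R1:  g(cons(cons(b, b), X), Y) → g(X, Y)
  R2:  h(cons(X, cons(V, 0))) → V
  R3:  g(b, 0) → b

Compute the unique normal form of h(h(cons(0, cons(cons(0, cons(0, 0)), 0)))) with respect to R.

1. h(h(cons(0, cons(cons(0, cons(0, 0)), 0))))  →  h(cons(0, cons(0, 0)))   [R2 at 1]
2. h(cons(0, cons(0, 0)))  →  0   [R2 at ε]

0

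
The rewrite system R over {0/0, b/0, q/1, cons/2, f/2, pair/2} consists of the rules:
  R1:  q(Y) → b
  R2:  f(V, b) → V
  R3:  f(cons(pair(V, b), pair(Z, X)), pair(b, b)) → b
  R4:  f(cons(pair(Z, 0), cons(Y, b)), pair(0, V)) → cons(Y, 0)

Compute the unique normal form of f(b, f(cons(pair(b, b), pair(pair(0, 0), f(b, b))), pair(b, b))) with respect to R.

1. f(b, f(cons(pair(b, b), pair(pair(0, 0), f(b, b))), pair(b, b)))  →  f(b, b)   [R3 at 2]
2. f(b, b)  →  b   [R2 at ε]

b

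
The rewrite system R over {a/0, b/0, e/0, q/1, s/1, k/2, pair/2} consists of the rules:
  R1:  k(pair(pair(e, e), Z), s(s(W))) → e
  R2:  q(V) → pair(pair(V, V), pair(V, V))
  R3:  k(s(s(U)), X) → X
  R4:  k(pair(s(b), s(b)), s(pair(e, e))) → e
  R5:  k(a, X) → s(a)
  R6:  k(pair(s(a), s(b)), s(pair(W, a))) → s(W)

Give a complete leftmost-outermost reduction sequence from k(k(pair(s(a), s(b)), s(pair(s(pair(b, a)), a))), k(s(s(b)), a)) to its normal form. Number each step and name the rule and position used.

a

1. k(k(pair(s(a), s(b)), s(pair(s(pair(b, a)), a))), k(s(s(b)), a))  →  k(s(s(pair(b, a))), k(s(s(b)), a))   [R6 at 1]
2. k(s(s(pair(b, a))), k(s(s(b)), a))  →  k(s(s(b)), a)   [R3 at ε]
3. k(s(s(b)), a)  →  a   [R3 at ε]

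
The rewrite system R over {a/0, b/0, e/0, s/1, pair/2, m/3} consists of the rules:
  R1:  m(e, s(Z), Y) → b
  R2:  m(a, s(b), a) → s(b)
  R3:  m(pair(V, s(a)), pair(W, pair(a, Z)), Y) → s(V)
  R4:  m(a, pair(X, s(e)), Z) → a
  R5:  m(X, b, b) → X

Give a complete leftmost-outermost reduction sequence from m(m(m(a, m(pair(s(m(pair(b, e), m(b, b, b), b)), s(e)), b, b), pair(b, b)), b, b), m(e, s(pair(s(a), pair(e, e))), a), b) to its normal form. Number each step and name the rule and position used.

1. m(m(m(a, m(pair(s(m(pair(b, e), m(b, b, b), b)), s(e)), b, b), pair(b, b)), b, b), m(e, s(pair(s(a), pair(e, e))), a), b)  →  m(m(a, m(pair(s(m(pair(b, e), m(b, b, b), b)), s(e)), b, b), pair(b, b)), m(e, s(pair(s(a), pair(e, e))), a), b)   [R5 at 1]
2. m(m(a, m(pair(s(m(pair(b, e), m(b, b, b), b)), s(e)), b, b), pair(b, b)), m(e, s(pair(s(a), pair(e, e))), a), b)  →  m(m(a, pair(s(m(pair(b, e), m(b, b, b), b)), s(e)), pair(b, b)), m(e, s(pair(s(a), pair(e, e))), a), b)   [R5 at 1.2]
3. m(m(a, pair(s(m(pair(b, e), m(b, b, b), b)), s(e)), pair(b, b)), m(e, s(pair(s(a), pair(e, e))), a), b)  →  m(a, m(e, s(pair(s(a), pair(e, e))), a), b)   [R4 at 1]
4. m(a, m(e, s(pair(s(a), pair(e, e))), a), b)  →  m(a, b, b)   [R1 at 2]
5. m(a, b, b)  →  a   [R5 at ε]

a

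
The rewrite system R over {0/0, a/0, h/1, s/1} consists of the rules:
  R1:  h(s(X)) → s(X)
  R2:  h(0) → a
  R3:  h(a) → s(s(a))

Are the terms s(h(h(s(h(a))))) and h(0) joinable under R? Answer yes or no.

Reduce t₁ = s(h(h(s(h(a))))):
1. s(h(h(s(h(a)))))  →  s(h(s(h(a))))   [R1 at 1.1]
2. s(h(s(h(a))))  →  s(s(h(a)))   [R1 at 1]
3. s(s(h(a)))  →  s(s(s(s(a))))   [R3 at 1.1]

Reduce t₂ = h(0):
1. h(0)  →  a   [R2 at ε]

no — NF(t₁) = s(s(s(s(a)))), NF(t₂) = a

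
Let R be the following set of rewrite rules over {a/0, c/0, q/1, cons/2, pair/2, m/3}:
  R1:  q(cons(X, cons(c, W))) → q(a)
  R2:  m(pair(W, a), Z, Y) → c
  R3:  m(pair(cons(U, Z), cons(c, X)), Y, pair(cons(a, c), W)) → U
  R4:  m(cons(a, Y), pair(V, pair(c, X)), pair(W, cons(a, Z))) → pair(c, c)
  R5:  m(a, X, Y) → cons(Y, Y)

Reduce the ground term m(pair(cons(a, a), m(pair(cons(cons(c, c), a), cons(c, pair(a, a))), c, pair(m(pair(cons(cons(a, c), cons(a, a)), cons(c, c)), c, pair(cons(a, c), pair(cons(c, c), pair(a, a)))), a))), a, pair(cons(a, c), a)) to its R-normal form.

1. m(pair(cons(a, a), m(pair(cons(cons(c, c), a), cons(c, pair(a, a))), c, pair(m(pair(cons(cons(a, c), cons(a, a)), cons(c, c)), c, pair(cons(a, c), pair(cons(c, c), pair(a, a)))), a))), a, pair(cons(a, c), a))  →  m(pair(cons(a, a), m(pair(cons(cons(c, c), a), cons(c, pair(a, a))), c, pair(cons(a, c), a))), a, pair(cons(a, c), a))   [R3 at 1.2.3.1]
2. m(pair(cons(a, a), m(pair(cons(cons(c, c), a), cons(c, pair(a, a))), c, pair(cons(a, c), a))), a, pair(cons(a, c), a))  →  m(pair(cons(a, a), cons(c, c)), a, pair(cons(a, c), a))   [R3 at 1.2]
3. m(pair(cons(a, a), cons(c, c)), a, pair(cons(a, c), a))  →  a   [R3 at ε]

a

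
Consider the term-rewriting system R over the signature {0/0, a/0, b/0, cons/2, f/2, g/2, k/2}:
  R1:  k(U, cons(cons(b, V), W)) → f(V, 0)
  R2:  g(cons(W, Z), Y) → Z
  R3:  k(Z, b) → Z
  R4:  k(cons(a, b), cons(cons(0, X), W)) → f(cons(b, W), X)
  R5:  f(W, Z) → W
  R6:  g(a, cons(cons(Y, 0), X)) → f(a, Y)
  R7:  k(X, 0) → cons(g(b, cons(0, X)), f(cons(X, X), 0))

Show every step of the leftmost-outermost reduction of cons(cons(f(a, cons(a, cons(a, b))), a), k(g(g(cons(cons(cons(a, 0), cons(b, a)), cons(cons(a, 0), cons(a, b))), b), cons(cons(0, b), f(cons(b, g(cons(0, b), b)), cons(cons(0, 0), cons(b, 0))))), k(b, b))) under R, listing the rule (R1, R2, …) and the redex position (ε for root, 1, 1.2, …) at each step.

cons(cons(a, a), cons(a, b))

1. cons(cons(f(a, cons(a, cons(a, b))), a), k(g(g(cons(cons(cons(a, 0), cons(b, a)), cons(cons(a, 0), cons(a, b))), b), cons(cons(0, b), f(cons(b, g(cons(0, b), b)), cons(cons(0, 0), cons(b, 0))))), k(b, b)))  →  cons(cons(a, a), k(g(g(cons(cons(cons(a, 0), cons(b, a)), cons(cons(a, 0), cons(a, b))), b), cons(cons(0, b), f(cons(b, g(cons(0, b), b)), cons(cons(0, 0), cons(b, 0))))), k(b, b)))   [R5 at 1.1]
2. cons(cons(a, a), k(g(g(cons(cons(cons(a, 0), cons(b, a)), cons(cons(a, 0), cons(a, b))), b), cons(cons(0, b), f(cons(b, g(cons(0, b), b)), cons(cons(0, 0), cons(b, 0))))), k(b, b)))  →  cons(cons(a, a), k(g(cons(cons(a, 0), cons(a, b)), cons(cons(0, b), f(cons(b, g(cons(0, b), b)), cons(cons(0, 0), cons(b, 0))))), k(b, b)))   [R2 at 2.1.1]
3. cons(cons(a, a), k(g(cons(cons(a, 0), cons(a, b)), cons(cons(0, b), f(cons(b, g(cons(0, b), b)), cons(cons(0, 0), cons(b, 0))))), k(b, b)))  →  cons(cons(a, a), k(cons(a, b), k(b, b)))   [R2 at 2.1]
4. cons(cons(a, a), k(cons(a, b), k(b, b)))  →  cons(cons(a, a), k(cons(a, b), b))   [R3 at 2.2]
5. cons(cons(a, a), k(cons(a, b), b))  →  cons(cons(a, a), cons(a, b))   [R3 at 2]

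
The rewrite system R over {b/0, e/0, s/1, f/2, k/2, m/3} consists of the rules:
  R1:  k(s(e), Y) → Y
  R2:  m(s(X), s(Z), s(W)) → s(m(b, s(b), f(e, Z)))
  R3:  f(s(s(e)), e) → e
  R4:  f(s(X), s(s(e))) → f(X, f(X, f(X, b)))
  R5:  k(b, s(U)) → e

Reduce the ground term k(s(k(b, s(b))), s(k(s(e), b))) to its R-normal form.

1. k(s(k(b, s(b))), s(k(s(e), b)))  →  k(s(e), s(k(s(e), b)))   [R5 at 1.1]
2. k(s(e), s(k(s(e), b)))  →  s(k(s(e), b))   [R1 at ε]
3. s(k(s(e), b))  →  s(b)   [R1 at 1]

s(b)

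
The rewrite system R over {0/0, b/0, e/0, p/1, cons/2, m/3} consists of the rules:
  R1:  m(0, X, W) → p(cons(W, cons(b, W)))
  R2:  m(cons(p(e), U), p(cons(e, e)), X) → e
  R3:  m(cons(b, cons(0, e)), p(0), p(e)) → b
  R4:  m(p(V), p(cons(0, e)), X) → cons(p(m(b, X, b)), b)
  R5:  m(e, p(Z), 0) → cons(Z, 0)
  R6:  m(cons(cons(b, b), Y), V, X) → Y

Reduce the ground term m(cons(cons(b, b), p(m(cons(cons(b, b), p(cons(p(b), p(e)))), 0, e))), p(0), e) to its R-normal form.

p(p(cons(p(b), p(e))))

1. m(cons(cons(b, b), p(m(cons(cons(b, b), p(cons(p(b), p(e)))), 0, e))), p(0), e)  →  p(m(cons(cons(b, b), p(cons(p(b), p(e)))), 0, e))   [R6 at ε]
2. p(m(cons(cons(b, b), p(cons(p(b), p(e)))), 0, e))  →  p(p(cons(p(b), p(e))))   [R6 at 1]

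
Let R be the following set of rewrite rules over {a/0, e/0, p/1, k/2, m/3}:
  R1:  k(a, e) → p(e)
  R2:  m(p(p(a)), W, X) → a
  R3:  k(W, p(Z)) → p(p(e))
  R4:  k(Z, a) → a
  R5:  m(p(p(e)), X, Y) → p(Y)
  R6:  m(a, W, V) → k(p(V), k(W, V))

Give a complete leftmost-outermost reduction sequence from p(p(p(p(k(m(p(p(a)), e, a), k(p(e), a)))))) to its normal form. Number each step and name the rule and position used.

1. p(p(p(p(k(m(p(p(a)), e, a), k(p(e), a))))))  →  p(p(p(p(k(a, k(p(e), a))))))   [R2 at 1.1.1.1.1]
2. p(p(p(p(k(a, k(p(e), a))))))  →  p(p(p(p(k(a, a)))))   [R4 at 1.1.1.1.2]
3. p(p(p(p(k(a, a)))))  →  p(p(p(p(a))))   [R4 at 1.1.1.1]

p(p(p(p(a))))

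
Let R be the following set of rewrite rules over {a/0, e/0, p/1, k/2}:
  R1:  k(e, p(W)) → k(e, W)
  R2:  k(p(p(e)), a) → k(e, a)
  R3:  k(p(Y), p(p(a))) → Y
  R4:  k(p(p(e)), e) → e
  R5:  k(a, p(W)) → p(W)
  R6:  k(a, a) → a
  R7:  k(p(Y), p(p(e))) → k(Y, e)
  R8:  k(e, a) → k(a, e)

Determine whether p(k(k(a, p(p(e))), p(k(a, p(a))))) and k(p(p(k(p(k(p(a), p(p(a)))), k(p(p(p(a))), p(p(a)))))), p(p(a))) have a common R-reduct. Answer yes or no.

no — NF(t₁) = p(p(e)), NF(t₂) = p(a)

Reduce t₁ = p(k(k(a, p(p(e))), p(k(a, p(a))))):
1. p(k(k(a, p(p(e))), p(k(a, p(a)))))  →  p(k(p(p(e)), p(k(a, p(a)))))   [R5 at 1.1]
2. p(k(p(p(e)), p(k(a, p(a)))))  →  p(k(p(p(e)), p(p(a))))   [R5 at 1.2.1]
3. p(k(p(p(e)), p(p(a))))  →  p(p(e))   [R3 at 1]

Reduce t₂ = k(p(p(k(p(k(p(a), p(p(a)))), k(p(p(p(a))), p(p(a)))))), p(p(a))):
1. k(p(p(k(p(k(p(a), p(p(a)))), k(p(p(p(a))), p(p(a)))))), p(p(a)))  →  p(k(p(k(p(a), p(p(a)))), k(p(p(p(a))), p(p(a)))))   [R3 at ε]
2. p(k(p(k(p(a), p(p(a)))), k(p(p(p(a))), p(p(a)))))  →  p(k(p(a), k(p(p(p(a))), p(p(a)))))   [R3 at 1.1.1]
3. p(k(p(a), k(p(p(p(a))), p(p(a)))))  →  p(k(p(a), p(p(a))))   [R3 at 1.2]
4. p(k(p(a), p(p(a))))  →  p(a)   [R3 at 1]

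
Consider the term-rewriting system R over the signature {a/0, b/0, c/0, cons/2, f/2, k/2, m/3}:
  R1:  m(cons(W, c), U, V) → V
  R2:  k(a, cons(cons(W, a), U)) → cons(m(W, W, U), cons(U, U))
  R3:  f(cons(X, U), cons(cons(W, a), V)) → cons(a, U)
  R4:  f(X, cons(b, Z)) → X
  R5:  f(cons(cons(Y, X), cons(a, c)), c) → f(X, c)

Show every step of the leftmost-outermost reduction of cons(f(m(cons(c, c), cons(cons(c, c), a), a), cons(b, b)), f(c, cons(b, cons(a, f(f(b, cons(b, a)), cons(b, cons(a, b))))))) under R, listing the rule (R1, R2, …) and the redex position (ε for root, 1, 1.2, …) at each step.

1. cons(f(m(cons(c, c), cons(cons(c, c), a), a), cons(b, b)), f(c, cons(b, cons(a, f(f(b, cons(b, a)), cons(b, cons(a, b)))))))  →  cons(m(cons(c, c), cons(cons(c, c), a), a), f(c, cons(b, cons(a, f(f(b, cons(b, a)), cons(b, cons(a, b)))))))   [R4 at 1]
2. cons(m(cons(c, c), cons(cons(c, c), a), a), f(c, cons(b, cons(a, f(f(b, cons(b, a)), cons(b, cons(a, b)))))))  →  cons(a, f(c, cons(b, cons(a, f(f(b, cons(b, a)), cons(b, cons(a, b)))))))   [R1 at 1]
3. cons(a, f(c, cons(b, cons(a, f(f(b, cons(b, a)), cons(b, cons(a, b)))))))  →  cons(a, c)   [R4 at 2]

cons(a, c)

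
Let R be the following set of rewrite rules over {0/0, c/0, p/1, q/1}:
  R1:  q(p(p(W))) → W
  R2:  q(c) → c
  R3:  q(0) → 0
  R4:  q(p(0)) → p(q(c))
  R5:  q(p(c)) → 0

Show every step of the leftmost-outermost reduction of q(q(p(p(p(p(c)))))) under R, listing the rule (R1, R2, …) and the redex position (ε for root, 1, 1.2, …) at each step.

c

1. q(q(p(p(p(p(c))))))  →  q(p(p(c)))   [R1 at 1]
2. q(p(p(c)))  →  c   [R1 at ε]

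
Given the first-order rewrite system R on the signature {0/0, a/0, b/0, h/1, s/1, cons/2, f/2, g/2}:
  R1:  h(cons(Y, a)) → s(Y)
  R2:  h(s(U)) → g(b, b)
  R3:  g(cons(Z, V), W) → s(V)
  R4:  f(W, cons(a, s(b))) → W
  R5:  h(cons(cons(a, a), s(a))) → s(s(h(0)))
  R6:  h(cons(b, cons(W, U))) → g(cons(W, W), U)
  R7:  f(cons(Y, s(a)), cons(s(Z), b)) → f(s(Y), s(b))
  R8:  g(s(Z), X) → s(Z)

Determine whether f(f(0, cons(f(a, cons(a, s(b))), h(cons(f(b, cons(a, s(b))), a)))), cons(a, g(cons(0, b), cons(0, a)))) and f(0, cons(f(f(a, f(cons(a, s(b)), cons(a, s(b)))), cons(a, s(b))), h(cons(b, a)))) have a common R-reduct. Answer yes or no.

yes — NF(t₁) = 0, NF(t₂) = 0

Reduce t₁ = f(f(0, cons(f(a, cons(a, s(b))), h(cons(f(b, cons(a, s(b))), a)))), cons(a, g(cons(0, b), cons(0, a)))):
1. f(f(0, cons(f(a, cons(a, s(b))), h(cons(f(b, cons(a, s(b))), a)))), cons(a, g(cons(0, b), cons(0, a))))  →  f(f(0, cons(a, h(cons(f(b, cons(a, s(b))), a)))), cons(a, g(cons(0, b), cons(0, a))))   [R4 at 1.2.1]
2. f(f(0, cons(a, h(cons(f(b, cons(a, s(b))), a)))), cons(a, g(cons(0, b), cons(0, a))))  →  f(f(0, cons(a, s(f(b, cons(a, s(b)))))), cons(a, g(cons(0, b), cons(0, a))))   [R1 at 1.2.2]
3. f(f(0, cons(a, s(f(b, cons(a, s(b)))))), cons(a, g(cons(0, b), cons(0, a))))  →  f(f(0, cons(a, s(b))), cons(a, g(cons(0, b), cons(0, a))))   [R4 at 1.2.2.1]
4. f(f(0, cons(a, s(b))), cons(a, g(cons(0, b), cons(0, a))))  →  f(0, cons(a, g(cons(0, b), cons(0, a))))   [R4 at 1]
5. f(0, cons(a, g(cons(0, b), cons(0, a))))  →  f(0, cons(a, s(b)))   [R3 at 2.2]
6. f(0, cons(a, s(b)))  →  0   [R4 at ε]

Reduce t₂ = f(0, cons(f(f(a, f(cons(a, s(b)), cons(a, s(b)))), cons(a, s(b))), h(cons(b, a)))):
1. f(0, cons(f(f(a, f(cons(a, s(b)), cons(a, s(b)))), cons(a, s(b))), h(cons(b, a))))  →  f(0, cons(f(a, f(cons(a, s(b)), cons(a, s(b)))), h(cons(b, a))))   [R4 at 2.1]
2. f(0, cons(f(a, f(cons(a, s(b)), cons(a, s(b)))), h(cons(b, a))))  →  f(0, cons(f(a, cons(a, s(b))), h(cons(b, a))))   [R4 at 2.1.2]
3. f(0, cons(f(a, cons(a, s(b))), h(cons(b, a))))  →  f(0, cons(a, h(cons(b, a))))   [R4 at 2.1]
4. f(0, cons(a, h(cons(b, a))))  →  f(0, cons(a, s(b)))   [R1 at 2.2]
5. f(0, cons(a, s(b)))  →  0   [R4 at ε]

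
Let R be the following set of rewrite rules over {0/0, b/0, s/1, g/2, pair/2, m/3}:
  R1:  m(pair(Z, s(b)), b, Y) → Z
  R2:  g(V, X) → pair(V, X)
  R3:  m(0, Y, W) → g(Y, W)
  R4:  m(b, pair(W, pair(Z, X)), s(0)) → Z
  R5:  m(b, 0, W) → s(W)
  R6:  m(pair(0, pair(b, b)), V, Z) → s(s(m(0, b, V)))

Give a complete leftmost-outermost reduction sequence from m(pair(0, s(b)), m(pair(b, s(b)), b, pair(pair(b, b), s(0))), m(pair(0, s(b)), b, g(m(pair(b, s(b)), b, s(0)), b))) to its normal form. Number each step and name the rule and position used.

0

1. m(pair(0, s(b)), m(pair(b, s(b)), b, pair(pair(b, b), s(0))), m(pair(0, s(b)), b, g(m(pair(b, s(b)), b, s(0)), b)))  →  m(pair(0, s(b)), b, m(pair(0, s(b)), b, g(m(pair(b, s(b)), b, s(0)), b)))   [R1 at 2]
2. m(pair(0, s(b)), b, m(pair(0, s(b)), b, g(m(pair(b, s(b)), b, s(0)), b)))  →  0   [R1 at ε]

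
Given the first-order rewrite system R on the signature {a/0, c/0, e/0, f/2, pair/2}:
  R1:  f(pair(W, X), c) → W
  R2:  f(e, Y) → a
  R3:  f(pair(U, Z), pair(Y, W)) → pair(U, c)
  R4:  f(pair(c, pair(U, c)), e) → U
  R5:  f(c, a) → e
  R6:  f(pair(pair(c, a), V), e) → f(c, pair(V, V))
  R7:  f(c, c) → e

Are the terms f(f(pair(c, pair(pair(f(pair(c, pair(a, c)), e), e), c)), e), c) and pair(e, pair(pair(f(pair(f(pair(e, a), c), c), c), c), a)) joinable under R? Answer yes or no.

no — NF(t₁) = a, NF(t₂) = pair(e, pair(pair(e, c), a))

Reduce t₁ = f(f(pair(c, pair(pair(f(pair(c, pair(a, c)), e), e), c)), e), c):
1. f(f(pair(c, pair(pair(f(pair(c, pair(a, c)), e), e), c)), e), c)  →  f(pair(f(pair(c, pair(a, c)), e), e), c)   [R4 at 1]
2. f(pair(f(pair(c, pair(a, c)), e), e), c)  →  f(pair(c, pair(a, c)), e)   [R1 at ε]
3. f(pair(c, pair(a, c)), e)  →  a   [R4 at ε]

Reduce t₂ = pair(e, pair(pair(f(pair(f(pair(e, a), c), c), c), c), a)):
1. pair(e, pair(pair(f(pair(f(pair(e, a), c), c), c), c), a))  →  pair(e, pair(pair(f(pair(e, a), c), c), a))   [R1 at 2.1.1]
2. pair(e, pair(pair(f(pair(e, a), c), c), a))  →  pair(e, pair(pair(e, c), a))   [R1 at 2.1.1]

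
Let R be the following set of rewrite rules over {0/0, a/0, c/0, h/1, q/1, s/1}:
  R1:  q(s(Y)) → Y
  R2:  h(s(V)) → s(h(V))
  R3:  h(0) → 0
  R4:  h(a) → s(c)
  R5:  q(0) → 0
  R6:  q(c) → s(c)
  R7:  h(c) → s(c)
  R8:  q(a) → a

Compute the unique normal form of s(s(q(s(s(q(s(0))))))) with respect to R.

1. s(s(q(s(s(q(s(0)))))))  →  s(s(s(q(s(0)))))   [R1 at 1.1]
2. s(s(s(q(s(0)))))  →  s(s(s(0)))   [R1 at 1.1.1]

s(s(s(0)))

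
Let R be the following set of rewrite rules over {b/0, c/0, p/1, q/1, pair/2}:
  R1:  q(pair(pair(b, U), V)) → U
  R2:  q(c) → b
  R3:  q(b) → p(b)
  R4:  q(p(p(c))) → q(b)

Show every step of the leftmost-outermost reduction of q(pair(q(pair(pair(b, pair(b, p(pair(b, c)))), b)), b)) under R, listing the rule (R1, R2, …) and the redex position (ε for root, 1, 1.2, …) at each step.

p(pair(b, c))

1. q(pair(q(pair(pair(b, pair(b, p(pair(b, c)))), b)), b))  →  q(pair(pair(b, p(pair(b, c))), b))   [R1 at 1.1]
2. q(pair(pair(b, p(pair(b, c))), b))  →  p(pair(b, c))   [R1 at ε]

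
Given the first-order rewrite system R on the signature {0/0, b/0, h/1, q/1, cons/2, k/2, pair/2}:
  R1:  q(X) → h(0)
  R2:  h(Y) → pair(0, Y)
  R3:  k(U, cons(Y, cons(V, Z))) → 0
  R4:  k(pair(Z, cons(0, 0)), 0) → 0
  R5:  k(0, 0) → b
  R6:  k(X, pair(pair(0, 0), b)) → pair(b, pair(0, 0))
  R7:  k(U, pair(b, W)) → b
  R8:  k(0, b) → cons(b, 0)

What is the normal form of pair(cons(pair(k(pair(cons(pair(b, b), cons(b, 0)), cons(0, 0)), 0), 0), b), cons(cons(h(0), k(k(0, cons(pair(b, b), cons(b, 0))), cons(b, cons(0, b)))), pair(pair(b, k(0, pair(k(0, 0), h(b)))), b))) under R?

pair(cons(pair(0, 0), b), cons(cons(pair(0, 0), 0), pair(pair(b, b), b)))

1. pair(cons(pair(k(pair(cons(pair(b, b), cons(b, 0)), cons(0, 0)), 0), 0), b), cons(cons(h(0), k(k(0, cons(pair(b, b), cons(b, 0))), cons(b, cons(0, b)))), pair(pair(b, k(0, pair(k(0, 0), h(b)))), b)))  →  pair(cons(pair(0, 0), b), cons(cons(h(0), k(k(0, cons(pair(b, b), cons(b, 0))), cons(b, cons(0, b)))), pair(pair(b, k(0, pair(k(0, 0), h(b)))), b)))   [R4 at 1.1.1]
2. pair(cons(pair(0, 0), b), cons(cons(h(0), k(k(0, cons(pair(b, b), cons(b, 0))), cons(b, cons(0, b)))), pair(pair(b, k(0, pair(k(0, 0), h(b)))), b)))  →  pair(cons(pair(0, 0), b), cons(cons(pair(0, 0), k(k(0, cons(pair(b, b), cons(b, 0))), cons(b, cons(0, b)))), pair(pair(b, k(0, pair(k(0, 0), h(b)))), b)))   [R2 at 2.1.1]
3. pair(cons(pair(0, 0), b), cons(cons(pair(0, 0), k(k(0, cons(pair(b, b), cons(b, 0))), cons(b, cons(0, b)))), pair(pair(b, k(0, pair(k(0, 0), h(b)))), b)))  →  pair(cons(pair(0, 0), b), cons(cons(pair(0, 0), 0), pair(pair(b, k(0, pair(k(0, 0), h(b)))), b)))   [R3 at 2.1.2]
4. pair(cons(pair(0, 0), b), cons(cons(pair(0, 0), 0), pair(pair(b, k(0, pair(k(0, 0), h(b)))), b)))  →  pair(cons(pair(0, 0), b), cons(cons(pair(0, 0), 0), pair(pair(b, k(0, pair(b, h(b)))), b)))   [R5 at 2.2.1.2.2.1]
5. pair(cons(pair(0, 0), b), cons(cons(pair(0, 0), 0), pair(pair(b, k(0, pair(b, h(b)))), b)))  →  pair(cons(pair(0, 0), b), cons(cons(pair(0, 0), 0), pair(pair(b, b), b)))   [R7 at 2.2.1.2]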